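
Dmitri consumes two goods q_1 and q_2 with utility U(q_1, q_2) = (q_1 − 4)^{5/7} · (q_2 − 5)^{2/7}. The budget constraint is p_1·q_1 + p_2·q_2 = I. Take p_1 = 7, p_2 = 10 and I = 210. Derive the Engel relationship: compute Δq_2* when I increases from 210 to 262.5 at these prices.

Let q_1' = q_1−4, q_2' = q_2−5. MRS = (5/2)·q_2'/q_1' = p_1/p_2.
After buying the subsistence bundle (4, 5), a share 5/7 of the remaining income goes to q_1: q_1* = 4 + 5/7·(I − 4p_1 − 5p_2)/p_1.
Discretionary income = 210 − 4·7 − 5·10 = 132; q_2* = 5 + 2/7·132/10 = 8.7714.
At I' = 262.5: q_2* = 10.2714. Change: 10.2714 − 8.7714 = 1.5.

Δq_2* = 1.5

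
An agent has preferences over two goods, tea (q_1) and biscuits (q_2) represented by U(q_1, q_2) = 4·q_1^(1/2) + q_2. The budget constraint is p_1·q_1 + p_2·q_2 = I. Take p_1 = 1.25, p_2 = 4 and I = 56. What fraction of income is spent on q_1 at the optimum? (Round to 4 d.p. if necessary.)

share on q_1 = 0.9143

MU_q_1 = 2/√q_1, MU_q_2 = 1. Tangency: 2/√q_1 = p_1/p_2.
Solve: √q_1 = 2·p_2/p_1, so q_1*(p_1,p_2) = (2·p_2/p_1)², and q_2* = (I − p_1·q_1*)/p_2.
Plugging in: q_1* = (2·4/1.25)² = 40.96, q_2* = 1.2.
Expenditure on q_1: 1.25·40.96 = 51.2; share = 0.9143.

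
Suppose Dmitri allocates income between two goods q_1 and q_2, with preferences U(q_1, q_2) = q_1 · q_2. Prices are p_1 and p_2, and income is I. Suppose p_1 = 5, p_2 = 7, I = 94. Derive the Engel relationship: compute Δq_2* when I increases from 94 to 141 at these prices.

The MRS is q_2/q_1. Set MRS = p_1/p_2.
So p_2·q_2 = p_1·q_1; combined with the budget, a share 0.5 of income goes to q_1.
Demand: q_1*(p_1,p_2,I) = 0.5·I/p_1 and q_2* = 0.5·I/p_2.
At p_1=5, p_2=7, I=94: q_2* = 0.5·94/7 = 6.7143.
At I' = 141: q_2* = 10.0714. Change: 10.0714 − 6.7143 = 3.3571.

Δq_2* = 3.3571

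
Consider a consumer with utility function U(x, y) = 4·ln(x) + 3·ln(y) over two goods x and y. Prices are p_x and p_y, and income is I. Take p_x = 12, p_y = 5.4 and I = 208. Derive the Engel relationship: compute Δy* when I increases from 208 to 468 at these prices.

MU_x/MU_y = (4·y)/(3·x); tangency sets this equal to p_x/p_y.
Rearranging, p_y·y = (3/4)·p_x·x. Substituting into the budget gives p_x·x·(1 + (3/4)) = I.
Demand: x*(p_x,p_y,I) = 4/7·I/p_x and y* = 3/7·I/p_y.
At p_x=12, p_y=5.4, I=208: y* = 3/7·208/5.4 = 16.5079.
At I' = 468: y* = 37.1429. Change: 37.1429 − 16.5079 = 20.6349.

Δy* = 20.6349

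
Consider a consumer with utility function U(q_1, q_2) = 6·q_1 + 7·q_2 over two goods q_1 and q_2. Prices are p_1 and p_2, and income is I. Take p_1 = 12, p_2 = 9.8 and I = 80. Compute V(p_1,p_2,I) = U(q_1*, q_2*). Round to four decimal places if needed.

V = 57.1429

Linear utility — the consumer picks whichever good has higher MU/price: 6/12 = 0.5 vs 7/9.8 = 0.7143.
q_2 gives more utility per dollar, so spend all income on q_2: q_2* = I/p_2, q_1* = 0.
Numerically: q_1* = 0, q_2* = 8.1633.
Utility at the optimum: U(0, 8.1633) = 57.1429.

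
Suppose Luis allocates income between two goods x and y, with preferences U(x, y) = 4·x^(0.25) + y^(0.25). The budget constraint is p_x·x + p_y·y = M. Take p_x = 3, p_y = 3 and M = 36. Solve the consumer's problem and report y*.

From the CES first-order condition, 4·(y/x)^(0.75) = p_x/p_y.
Solve for the ratio: y/x = [(1/4)·p_x/p_y]^(4/3).
With the ratio pinned down, the budget gives x* = M/(p_x + p_y·(y/x)) and y* = (y/x)·x*.
Numerically y/x = 0.15749, so x* = 36/(3 + 3·0.15749) = 10.3673 and y* = 0.15749·10.3673 = 1.6327.

y* = 1.6327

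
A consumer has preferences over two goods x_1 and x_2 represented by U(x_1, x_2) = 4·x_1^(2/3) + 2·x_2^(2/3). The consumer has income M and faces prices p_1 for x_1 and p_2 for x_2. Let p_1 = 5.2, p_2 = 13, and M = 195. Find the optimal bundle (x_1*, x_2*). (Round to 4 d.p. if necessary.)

x_1* = 36.7647, x_2* = 0.2941

From the CES first-order condition, 2·(x_2/x_1)^(1/3) = p_1/p_2.
Hence x_2/x_1 = ((1/2)·p_1/p_2)^(1/(1/3)), i.e. raised to the 3 power.
Substitute x_2 = (x_2/x_1)·x_1 into the budget: x_1* = M/(p_1 + p_2·(x_2/x_1)).
Numerically x_2/x_1 = 0.008, so x_1* = 195/(5.2 + 13·0.008) = 36.7647 and x_2* = 0.008·36.7647 = 0.2941.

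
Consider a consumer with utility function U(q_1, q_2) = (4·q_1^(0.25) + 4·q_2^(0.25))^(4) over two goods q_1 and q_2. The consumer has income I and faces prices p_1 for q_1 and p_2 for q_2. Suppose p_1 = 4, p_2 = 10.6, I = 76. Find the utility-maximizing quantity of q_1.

MRS = MU_q_1/MU_q_2 = (q_2/q_1)^(0.75). Set equal to p_1/p_2.
Hence q_2/q_1 = (p_1/p_2)^(1/(0.75)), i.e. raised to the 4/3 power.
Substitute q_2 = (q_2/q_1)·q_1 into the budget: q_1* = I/(p_1 + p_2·(q_2/q_1)).
Numerically q_2/q_1 = 0.272692, so q_1* = 76/(4 + 10.6·0.272692) = 11.0296.

q_1* = 11.0296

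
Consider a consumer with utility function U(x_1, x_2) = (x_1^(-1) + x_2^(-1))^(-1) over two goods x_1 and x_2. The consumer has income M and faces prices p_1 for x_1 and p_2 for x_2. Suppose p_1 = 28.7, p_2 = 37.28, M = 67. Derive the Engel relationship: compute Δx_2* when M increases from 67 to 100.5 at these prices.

Substitute x_2 = (x_2/x_1)·x_1 into the budget: x_1* = M/(p_1 + p_2·(x_2/x_1)).
Numerically x_2/x_1 = 0.877411, so x_1* = 67/(28.7 + 37.28·0.877411) = 1.091 and x_2* = 0.877411·1.091 = 0.9573.
At M' = 100.5: x_2* = 1.4359. Change: 1.4359 − 0.9573 = 0.4786.

Δx_2* = 0.4786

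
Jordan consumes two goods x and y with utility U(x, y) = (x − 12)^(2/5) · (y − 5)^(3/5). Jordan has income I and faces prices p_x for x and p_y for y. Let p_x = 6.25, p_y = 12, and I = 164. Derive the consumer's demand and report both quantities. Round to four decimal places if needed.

Let x' = x−12, y' = y−5. MRS = (2/3)·y'/x' = p_x/p_y.
After buying the subsistence bundle (12, 5), a share 0.4 of the remaining income goes to x: x* = 12 + 0.4·(I − 12p_x − 5p_y)/p_x.
Discretionary income = 164 − 12·6.25 − 5·12 = 29; x* = 12 + 0.4·29/6.25 = 13.856; y* = 5 + 0.6·29/12 = 6.45.

x* = 13.856, y* = 6.45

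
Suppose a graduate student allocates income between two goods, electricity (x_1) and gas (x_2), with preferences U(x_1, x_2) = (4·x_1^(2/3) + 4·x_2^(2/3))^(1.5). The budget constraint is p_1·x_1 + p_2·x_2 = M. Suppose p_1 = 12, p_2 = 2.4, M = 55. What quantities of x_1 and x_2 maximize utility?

x_1* = 0.1763, x_2* = 22.0353

MRS = MU_x_1/MU_x_2 = (x_2/x_1)^(1/3). Set equal to p_1/p_2.
Hence x_2/x_1 = (p_1/p_2)^(1/(1/3)), i.e. raised to the 3 power.
Substitute x_2 = (x_2/x_1)·x_1 into the budget: x_1* = M/(p_1 + p_2·(x_2/x_1)).
Numerically x_2/x_1 = 125, so x_1* = 55/(12 + 2.4·125) = 0.1763 and x_2* = 125·0.1763 = 22.0353.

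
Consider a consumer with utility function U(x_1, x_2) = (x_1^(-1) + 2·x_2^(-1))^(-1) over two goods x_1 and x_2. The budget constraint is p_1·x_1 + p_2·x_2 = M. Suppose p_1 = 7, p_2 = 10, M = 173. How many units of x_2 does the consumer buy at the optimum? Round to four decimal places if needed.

x_2* = 10.8695

From the CES first-order condition, (1/2)·(x_2/x_1)^(2) = p_1/p_2.
Hence x_2/x_1 = (2·p_1/p_2)^(1/(2)), i.e. raised to the 0.5 power.
With the ratio pinned down, the budget gives x_1* = M/(p_1 + p_2·(x_2/x_1)) and x_2* = (x_2/x_1)·x_1*.
Numerically x_2/x_1 = 1.183216, so x_1* = 173/(7 + 10·1.183216) = 9.1864 and x_2* = 1.183216·9.1864 = 10.8695.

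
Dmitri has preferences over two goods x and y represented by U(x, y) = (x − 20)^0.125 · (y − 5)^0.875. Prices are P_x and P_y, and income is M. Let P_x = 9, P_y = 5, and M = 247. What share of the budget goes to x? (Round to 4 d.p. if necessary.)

This is Cobb-Douglas in (x−20, y−5): tangency gives 0.125·P_y·(y−5) = 0.875·P_x·(x−20).
Substituting into the budget: x* = 20 + 0.125·(M − 20·P_x − 5·P_y)/P_x, and y* = 5 + 0.875·(…)/P_y.
Discretionary income = 247 − 20·9 − 5·5 = 42; x* = 20 + 0.125·42/9 = 20.5833; y* = 5 + 0.875·42/5 = 12.35.
Expenditure on x: 9·20.5833 = 185.25; share = 0.75.

share on x = 0.75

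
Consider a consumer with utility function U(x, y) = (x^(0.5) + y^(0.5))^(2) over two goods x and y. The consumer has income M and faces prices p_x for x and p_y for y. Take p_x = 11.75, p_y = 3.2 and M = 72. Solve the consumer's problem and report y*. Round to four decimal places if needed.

MU_x ∝ x^(-0.5), MU_y ∝ y^(-0.5), so MRS = (y/x)^(0.5) = p_x/p_y.
Hence y/x = (p_x/p_y)^(1/(0.5)), i.e. raised to the 2 power.
Substitute y = (y/x)·x into the budget: x* = M/(p_x + p_y·(y/x)).
Numerically y/x = 13.482666, so x* = 72/(11.75 + 3.2·13.482666) = 1.3116 and y* = 13.482666·1.3116 = 17.6839.

y* = 17.6839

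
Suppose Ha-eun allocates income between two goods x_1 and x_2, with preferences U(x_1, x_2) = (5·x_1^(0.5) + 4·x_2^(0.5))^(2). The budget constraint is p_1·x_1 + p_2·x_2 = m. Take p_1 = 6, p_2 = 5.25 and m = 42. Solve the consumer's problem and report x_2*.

From the CES first-order condition, (5/4)·(x_2/x_1)^(0.5) = p_1/p_2.
Solve for the ratio: x_2/x_1 = [(4/5)·p_1/p_2]^(2).
With the ratio pinned down, the budget gives x_1* = m/(p_1 + p_2·(x_2/x_1)) and x_2* = (x_2/x_1)·x_1*.
Numerically x_2/x_1 = 0.835918, so x_1* = 42/(6 + 5.25·0.835918) = 4.0429 and x_2* = 0.835918·4.0429 = 3.3795.

x_2* = 3.3795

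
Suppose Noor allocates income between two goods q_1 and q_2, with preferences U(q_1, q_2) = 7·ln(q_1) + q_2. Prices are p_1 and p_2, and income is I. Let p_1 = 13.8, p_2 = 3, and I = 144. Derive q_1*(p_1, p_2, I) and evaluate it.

q_1* = 1.5217

Set MRS = p_1/p_2: (7/q_1)/1 = p_1/p_2.
So q_1*(p_1,p_2) = 7·p_2/p_1, independent of income; and q_2* = (I − 7·p_2)/p_2.
At the given prices: q_1* = 7·3/13.8 = 1.5217.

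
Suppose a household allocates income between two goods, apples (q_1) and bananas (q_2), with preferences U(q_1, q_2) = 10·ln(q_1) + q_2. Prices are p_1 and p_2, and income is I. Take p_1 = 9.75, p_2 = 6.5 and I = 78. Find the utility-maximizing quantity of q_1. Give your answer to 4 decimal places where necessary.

Set MRS = p_1/p_2: (10/q_1)/1 = p_1/p_2.
So q_1*(p_1,p_2) = 10·p_2/p_1, independent of income; and q_2* = (I − 10·p_2)/p_2.
At the given prices: q_1* = 10·6.5/9.75 = 6.6667.

q_1* = 6.6667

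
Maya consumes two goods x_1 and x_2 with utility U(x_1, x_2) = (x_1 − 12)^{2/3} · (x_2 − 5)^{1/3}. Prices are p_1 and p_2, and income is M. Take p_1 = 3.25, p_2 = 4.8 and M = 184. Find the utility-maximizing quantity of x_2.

Discretionary income = 184 − 12·3.25 − 5·4.8 = 121; x_2* = 5 + 1/3·121/4.8 = 13.4028.

x_2* = 13.4028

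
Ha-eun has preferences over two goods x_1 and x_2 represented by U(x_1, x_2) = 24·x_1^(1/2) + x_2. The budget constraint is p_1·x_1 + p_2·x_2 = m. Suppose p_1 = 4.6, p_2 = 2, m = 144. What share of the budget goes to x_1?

MU_x_1 = 12/√x_1, MU_x_2 = 1. Tangency: 12/√x_1 = p_1/p_2.
Thus x_1* = (12·p_2/p_1)² — independent of m — with the rest of income spent on x_2.
Plugging in: x_1* = (12·2/4.6)² = 27.2212, x_2* = 9.3913.
Expenditure on x_1: 4.6·27.2212 = 125.2174; share = 0.8696.

share on x_1 = 0.8696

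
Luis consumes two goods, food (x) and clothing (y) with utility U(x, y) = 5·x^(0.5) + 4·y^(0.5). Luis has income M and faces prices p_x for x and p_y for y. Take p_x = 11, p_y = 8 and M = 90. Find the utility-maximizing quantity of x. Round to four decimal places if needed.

From the CES first-order condition, (5/4)·(y/x)^(0.5) = p_x/p_y.
Hence y/x = ((4/5)·p_x/p_y)^(1/(0.5)), i.e. raised to the 2 power.
With the ratio pinned down, the budget gives x* = M/(p_x + p_y·(y/x)) and y* = (y/x)·x*.
Numerically y/x = 1.21, so x* = 90/(11 + 8·1.21) = 4.352.

x* = 4.352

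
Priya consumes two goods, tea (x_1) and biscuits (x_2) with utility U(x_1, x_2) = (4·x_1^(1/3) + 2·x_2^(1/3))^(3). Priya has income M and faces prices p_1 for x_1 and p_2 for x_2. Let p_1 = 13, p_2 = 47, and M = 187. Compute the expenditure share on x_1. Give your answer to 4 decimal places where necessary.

MU_x_1 ∝ 4·x_1^(-2/3), MU_x_2 ∝ 2·x_2^(-2/3), so MRS = 2·(x_2/x_1)^(2/3) = p_1/p_2.
Solve for the ratio: x_2/x_1 = [(1/2)·p_1/p_2]^(1.5).
With the ratio pinned down, the budget gives x_1* = M/(p_1 + p_2·(x_2/x_1)) and x_2* = (x_2/x_1)·x_1*.
Numerically x_2/x_1 = 0.051431, so x_1* = 187/(13 + 47·0.051431) = 12.1293 and x_2* = 0.051431·12.1293 = 0.6238.
Expenditure on x_1: 13·12.1293 = 157.6805; share = 0.8432.

share on x_1 = 0.8432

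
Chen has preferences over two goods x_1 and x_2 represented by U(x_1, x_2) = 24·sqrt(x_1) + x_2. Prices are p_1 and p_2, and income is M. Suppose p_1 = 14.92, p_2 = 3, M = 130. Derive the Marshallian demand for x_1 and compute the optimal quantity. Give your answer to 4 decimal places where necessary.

Utility is quasi-linear in x_2; the FOC for x_1 is 12/√x_1 = p_1/p_2.
Solve: √x_1 = 12·p_2/p_1, so x_1*(p_1,p_2) = (12·p_2/p_1)², and x_2* = (M − p_1·x_1*)/p_2.
Plugging in: x_1* = (12·3/14.92)² = 5.8219.

x_1* = 5.8219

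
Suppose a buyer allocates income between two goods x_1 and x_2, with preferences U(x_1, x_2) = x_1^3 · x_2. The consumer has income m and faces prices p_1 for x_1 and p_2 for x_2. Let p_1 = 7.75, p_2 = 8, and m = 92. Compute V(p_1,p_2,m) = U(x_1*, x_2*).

The MRS is 3·x_2/x_1. Set MRS = p_1/p_2.
So 3·p_2·x_2 = p_1·x_1; combined with the budget, a share 0.75 of income goes to x_1.
Demand: x_1*(p_1,p_2,m) = 0.75·m/p_1 and x_2* = 0.25·m/p_2.
At p_1=7.75, p_2=8, m=92: x_1* = 0.75·92/7.75 = 8.9032, x_2* = 2.875.
Utility at the optimum: U(8.9032, 2.875) = 2028.9905.

V = 2028.9905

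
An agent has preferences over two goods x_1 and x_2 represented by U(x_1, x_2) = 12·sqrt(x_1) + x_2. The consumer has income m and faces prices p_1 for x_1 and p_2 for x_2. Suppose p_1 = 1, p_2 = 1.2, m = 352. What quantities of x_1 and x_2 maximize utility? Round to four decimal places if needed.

x_1* = 51.84, x_2* = 250.1333

Solve: √x_1 = 6·p_2/p_1, so x_1*(p_1,p_2) = (6·p_2/p_1)², and x_2* = (m − p_1·x_1*)/p_2.
Plugging in: x_1* = (6·1.2/1)² = 51.84, x_2* = 250.1333.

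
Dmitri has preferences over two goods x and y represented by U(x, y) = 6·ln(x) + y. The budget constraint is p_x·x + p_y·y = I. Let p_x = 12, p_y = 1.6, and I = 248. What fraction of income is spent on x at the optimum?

MU_x = 6/x, MU_y = 1. Tangency: 6/x = p_x/p_y.
So x*(p_x,p_y) = 6·p_y/p_x, independent of income; and y* = (I − 6·p_y)/p_y.
At the given prices: x* = 6·1.6/12 = 0.8, and y* = 149.
Expenditure on x: 12·0.8 = 9.6; share = 0.0387.

share on x = 0.0387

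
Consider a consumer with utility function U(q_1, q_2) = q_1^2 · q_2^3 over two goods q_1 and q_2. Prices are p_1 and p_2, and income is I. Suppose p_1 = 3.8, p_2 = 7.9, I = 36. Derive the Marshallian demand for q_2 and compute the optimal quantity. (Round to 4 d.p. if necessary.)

The MRS is (2/3)·q_2/q_1. Set MRS = p_1/p_2.
Rearranging, p_2·q_2 = (3/2)·p_1·q_1. Substituting into the budget gives p_1·q_1·(1 + (3/2)) = I.
Demand: q_1*(p_1,p_2,I) = 0.4·I/p_1 and q_2* = 0.6·I/p_2.
At p_1=3.8, p_2=7.9, I=36: q_2* = 0.6·36/7.9 = 2.7342.

q_2* = 2.7342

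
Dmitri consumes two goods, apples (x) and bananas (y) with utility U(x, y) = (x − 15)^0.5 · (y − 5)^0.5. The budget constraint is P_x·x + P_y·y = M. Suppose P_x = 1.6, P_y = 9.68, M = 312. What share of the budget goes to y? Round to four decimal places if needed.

Let x' = x−15, y' = y−5. MRS = y'/x' = P_x/P_y.
Substituting into the budget: x* = 15 + 0.5·(M − 15·P_x − 5·P_y)/P_x, and y* = 5 + 0.5·(…)/P_y.
Discretionary income = 312 − 15·1.6 − 5·9.68 = 239.6; x* = 15 + 0.5·239.6/1.6 = 89.875; y* = 5 + 0.5·239.6/9.68 = 17.376.
Expenditure on y: 9.68·17.376 = 168.2; share = 0.5391.

share on y = 0.5391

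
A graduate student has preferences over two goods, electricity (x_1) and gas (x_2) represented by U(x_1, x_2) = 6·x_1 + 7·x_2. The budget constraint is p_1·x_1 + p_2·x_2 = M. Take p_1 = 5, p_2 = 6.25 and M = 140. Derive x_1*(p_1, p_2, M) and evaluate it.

x_1 gives more utility per dollar, so spend all income on x_1: x_1* = M/p_1, x_2* = 0.
Numerically: x_1* = 28, x_2* = 0.

x_1* = 28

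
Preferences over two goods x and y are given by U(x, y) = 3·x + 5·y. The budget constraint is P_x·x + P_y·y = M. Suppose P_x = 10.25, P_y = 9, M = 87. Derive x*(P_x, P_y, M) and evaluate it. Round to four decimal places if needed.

Perfect substitutes: compare marginal utility per dollar. 3/P_x vs 5/P_y → 0.2927 vs 0.5556.
y gives more utility per dollar, so spend all income on y: y* = M/P_y, x* = 0.
Numerically: x* = 0, y* = 9.6667.

x* = 0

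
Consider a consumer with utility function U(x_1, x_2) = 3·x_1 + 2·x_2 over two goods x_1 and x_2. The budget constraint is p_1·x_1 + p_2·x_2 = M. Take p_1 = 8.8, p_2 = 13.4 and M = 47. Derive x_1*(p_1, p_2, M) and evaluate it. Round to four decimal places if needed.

Linear utility — the consumer picks whichever good has higher MU/price: 3/8.8 = 0.3409 vs 2/13.4 = 0.1493.
x_1 gives more utility per dollar, so spend all income on x_1: x_1* = M/p_1, x_2* = 0.
Numerically: x_1* = 5.3409, x_2* = 0.

x_1* = 5.3409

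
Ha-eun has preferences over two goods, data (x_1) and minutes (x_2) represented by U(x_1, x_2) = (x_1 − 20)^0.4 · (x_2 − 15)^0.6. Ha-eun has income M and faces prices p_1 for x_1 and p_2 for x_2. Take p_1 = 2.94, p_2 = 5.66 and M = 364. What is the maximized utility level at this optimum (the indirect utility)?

MRS = (2/3)·(x_2−15)/(x_1−20). Tangency with p_1/p_2 gives x_2−15 = (3/2)·(p_1/p_2)·(x_1−20).
After buying the subsistence bundle (20, 15), a share 0.4 of the remaining income goes to x_1: x_1* = 20 + 0.4·(M − 20p_1 − 15p_2)/p_1.
Discretionary income = 364 − 20·2.94 − 15·5.66 = 220.3; x_1* = 20 + 0.4·220.3/2.94 = 49.9728; x_2* = 15 + 0.6·220.3/5.66 = 38.3534.
Utility at the optimum: U(49.9728, 38.3534) = 25.8048.

V = 25.8048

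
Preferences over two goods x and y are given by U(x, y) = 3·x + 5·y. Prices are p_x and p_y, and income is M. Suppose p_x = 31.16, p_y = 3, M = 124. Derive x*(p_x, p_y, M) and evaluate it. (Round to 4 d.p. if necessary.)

y gives more utility per dollar, so spend all income on y: y* = M/p_y, x* = 0.
Numerically: x* = 0, y* = 41.3333.

x* = 0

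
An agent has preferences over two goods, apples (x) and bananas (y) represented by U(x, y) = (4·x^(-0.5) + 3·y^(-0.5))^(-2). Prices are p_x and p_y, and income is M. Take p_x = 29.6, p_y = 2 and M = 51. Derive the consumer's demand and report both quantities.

Substitute y = (y/x)·x into the budget: x* = M/(p_x + p_y·(y/x)).
Numerically y/x = 4.976018, so x* = 51/(29.6 + 2·4.976018) = 1.2894 and y* = 4.976018·1.2894 = 6.4163.

x* = 1.2894, y* = 6.4163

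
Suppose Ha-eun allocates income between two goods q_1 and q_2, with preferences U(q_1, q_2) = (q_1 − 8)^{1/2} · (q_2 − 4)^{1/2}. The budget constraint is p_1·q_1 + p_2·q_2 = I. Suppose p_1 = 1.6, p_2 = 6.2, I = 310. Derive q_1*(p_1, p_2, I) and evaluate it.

q_1* = 93.125

This is Cobb-Douglas in (q_1−8, q_2−4): tangency gives 0.5·p_2·(q_2−4) = 0.5·p_1·(q_1−8).
Substituting into the budget: q_1* = 8 + 0.5·(I − 8·p_1 − 4·p_2)/p_1, and q_2* = 4 + 0.5·(…)/p_2.
Discretionary income = 310 − 8·1.6 − 4·6.2 = 272.4; q_1* = 8 + 0.5·272.4/1.6 = 93.125.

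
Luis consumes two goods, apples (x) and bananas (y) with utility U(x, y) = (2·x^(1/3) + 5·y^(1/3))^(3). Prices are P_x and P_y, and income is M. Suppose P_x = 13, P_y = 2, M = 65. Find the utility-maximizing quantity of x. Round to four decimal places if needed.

x* = 0.4514

MRS = MU_x/MU_y = (2/5)·(y/x)^(2/3). Set equal to P_x/P_y.
Solve for the ratio: y/x = [(5/2)·P_x/P_y]^(1.5).
With the ratio pinned down, the budget gives x* = M/(P_x + P_y·(y/x)) and y* = (y/x)·x*.
Numerically y/x = 65.505844, so x* = 65/(13 + 2·65.505844) = 0.4514.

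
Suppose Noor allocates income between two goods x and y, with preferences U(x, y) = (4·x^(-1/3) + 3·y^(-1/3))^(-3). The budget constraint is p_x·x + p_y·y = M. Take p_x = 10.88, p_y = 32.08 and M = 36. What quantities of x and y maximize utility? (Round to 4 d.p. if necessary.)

x* = 1.6093, y* = 0.5764

From the CES first-order condition, (4/3)·(y/x)^(4/3) = p_x/p_y.
Solve for the ratio: y/x = [(3/4)·p_x/p_y]^(0.75).
Substitute y = (y/x)·x into the budget: x* = M/(p_x + p_y·(y/x)).
Numerically y/x = 0.358172, so x* = 36/(10.88 + 32.08·0.358172) = 1.6093 and y* = 0.358172·1.6093 = 0.5764.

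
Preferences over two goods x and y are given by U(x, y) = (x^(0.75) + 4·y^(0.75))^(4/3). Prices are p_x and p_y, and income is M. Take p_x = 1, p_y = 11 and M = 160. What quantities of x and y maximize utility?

From the CES first-order condition, (1/4)·(y/x)^(0.25) = p_x/p_y.
Hence y/x = (4·p_x/p_y)^(1/(0.25)), i.e. raised to the 4 power.
With the ratio pinned down, the budget gives x* = M/(p_x + p_y·(y/x)) and y* = (y/x)·x*.
Numerically y/x = 0.017485, so x* = 160/(1 + 11·0.017485) = 134.1903 and y* = 0.017485·134.1903 = 2.3463.

x* = 134.1903, y* = 2.3463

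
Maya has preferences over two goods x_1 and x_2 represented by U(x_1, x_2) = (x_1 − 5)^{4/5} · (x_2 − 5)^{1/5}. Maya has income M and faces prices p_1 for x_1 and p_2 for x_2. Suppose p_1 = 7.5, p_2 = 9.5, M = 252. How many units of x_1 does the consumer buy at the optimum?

x_1* = 22.8133

Let x_1' = x_1−5, x_2' = x_2−5. MRS = 4·x_2'/x_1' = p_1/p_2.
Substituting into the budget: x_1* = 5 + 0.8·(M − 5·p_1 − 5·p_2)/p_1, and x_2* = 5 + 0.2·(…)/p_2.
Discretionary income = 252 − 5·7.5 − 5·9.5 = 167; x_1* = 5 + 0.8·167/7.5 = 22.8133.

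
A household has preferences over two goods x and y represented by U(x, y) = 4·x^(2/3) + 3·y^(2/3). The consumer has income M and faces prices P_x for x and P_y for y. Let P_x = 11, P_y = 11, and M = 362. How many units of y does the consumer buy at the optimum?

y* = 9.7642

MRS = MU_x/MU_y = (4/3)·(y/x)^(1/3). Set equal to P_x/P_y.
Hence y/x = ((3/4)·P_x/P_y)^(1/(1/3)), i.e. raised to the 3 power.
With the ratio pinned down, the budget gives x* = M/(P_x + P_y·(y/x)) and y* = (y/x)·x*.
Numerically y/x = 0.421875, so x* = 362/(11 + 11·0.421875) = 23.1449 and y* = 0.421875·23.1449 = 9.7642.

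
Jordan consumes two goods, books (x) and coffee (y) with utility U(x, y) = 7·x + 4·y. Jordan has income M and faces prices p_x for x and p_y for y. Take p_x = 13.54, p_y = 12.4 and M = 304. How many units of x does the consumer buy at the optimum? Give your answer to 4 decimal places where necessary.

x* = 22.452

Linear utility — the consumer picks whichever good has higher MU/price: 7/13.54 = 0.517 vs 4/12.4 = 0.3226.
x gives more utility per dollar, so spend all income on x: x* = M/p_x, y* = 0.
Numerically: x* = 22.452, y* = 0.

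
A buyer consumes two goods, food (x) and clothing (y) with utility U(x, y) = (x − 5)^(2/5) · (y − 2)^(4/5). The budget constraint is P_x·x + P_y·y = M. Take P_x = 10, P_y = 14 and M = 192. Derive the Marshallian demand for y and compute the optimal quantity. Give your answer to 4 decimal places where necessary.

y* = 7.4286

Let x' = x−5, y' = y−2. MRS = (1/2)·y'/x' = P_x/P_y.
After buying the subsistence bundle (5, 2), a share 1/3 of the remaining income goes to x: x* = 5 + 1/3·(M − 5P_x − 2P_y)/P_x.
Discretionary income = 192 − 5·10 − 2·14 = 114; y* = 2 + 2/3·114/14 = 7.4286.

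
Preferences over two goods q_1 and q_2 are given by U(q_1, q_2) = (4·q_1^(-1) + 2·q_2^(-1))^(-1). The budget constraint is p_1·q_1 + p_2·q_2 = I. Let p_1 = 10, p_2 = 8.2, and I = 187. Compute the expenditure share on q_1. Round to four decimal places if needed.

From the CES first-order condition, 2·(q_2/q_1)^(2) = p_1/p_2.
Hence q_2/q_1 = ((1/2)·p_1/p_2)^(1/(2)), i.e. raised to the 0.5 power.
Substitute q_2 = (q_2/q_1)·q_1 into the budget: q_1* = I/(p_1 + p_2·(q_2/q_1)).
Numerically q_2/q_1 = 0.780869, so q_1* = 187/(10 + 8.2·0.780869) = 11.4003 and q_2* = 0.780869·11.4003 = 8.9021.
Expenditure on q_1: 10·11.4003 = 114.0027; share = 0.6096.

share on q_1 = 0.6096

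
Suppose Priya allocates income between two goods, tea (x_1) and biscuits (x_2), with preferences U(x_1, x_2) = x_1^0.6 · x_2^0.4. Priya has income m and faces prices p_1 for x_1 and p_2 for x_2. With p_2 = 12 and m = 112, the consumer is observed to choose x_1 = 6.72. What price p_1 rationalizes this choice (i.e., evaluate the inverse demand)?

Tangency: MRS = (3/2)·x_2/x_1 = p_1/p_2.
Rearranging, p_2·x_2 = (2/3)·p_1·x_1. Substituting into the budget gives p_1·x_1·(1 + (2/3)) = m.
Demand: x_1*(p_1,p_2,m) = 0.6·m/p_1 and x_2* = 0.4·m/p_2.
Set x_1* = 6.72 in the demand function and solve for p_1: p_1 = 10.

p_1 = 10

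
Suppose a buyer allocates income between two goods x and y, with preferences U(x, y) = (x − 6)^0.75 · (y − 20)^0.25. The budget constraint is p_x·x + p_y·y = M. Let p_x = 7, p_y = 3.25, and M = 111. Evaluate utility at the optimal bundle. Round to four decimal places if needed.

V = 0.3945

This is Cobb-Douglas in (x−6, y−20): tangency gives 0.75·p_y·(y−20) = 0.25·p_x·(x−6).
After buying the subsistence bundle (6, 20), a share 0.75 of the remaining income goes to x: x* = 6 + 0.75·(M − 6p_x − 20p_y)/p_x.
Discretionary income = 111 − 6·7 − 20·3.25 = 4; x* = 6 + 0.75·4/7 = 6.4286; y* = 20 + 0.25·4/3.25 = 20.3077.
Utility at the optimum: U(6.4286, 20.3077) = 0.3945.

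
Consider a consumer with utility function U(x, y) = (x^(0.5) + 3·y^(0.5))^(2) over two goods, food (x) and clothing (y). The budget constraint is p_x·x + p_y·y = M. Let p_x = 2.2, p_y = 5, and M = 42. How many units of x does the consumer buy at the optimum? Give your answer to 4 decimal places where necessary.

x* = 3.849

Substitute y = (y/x)·x into the budget: x* = M/(p_x + p_y·(y/x)).
Numerically y/x = 1.7424, so x* = 42/(2.2 + 5·1.7424) = 3.849.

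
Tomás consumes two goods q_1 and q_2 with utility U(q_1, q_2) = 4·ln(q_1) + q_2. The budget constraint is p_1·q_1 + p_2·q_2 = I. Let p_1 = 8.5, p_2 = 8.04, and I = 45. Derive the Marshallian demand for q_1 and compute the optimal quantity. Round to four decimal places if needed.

q_1* = 3.7835

So q_1*(p_1,p_2) = 4·p_2/p_1, independent of income; and q_2* = (I − 4·p_2)/p_2.
At the given prices: q_1* = 4·8.04/8.5 = 3.7835.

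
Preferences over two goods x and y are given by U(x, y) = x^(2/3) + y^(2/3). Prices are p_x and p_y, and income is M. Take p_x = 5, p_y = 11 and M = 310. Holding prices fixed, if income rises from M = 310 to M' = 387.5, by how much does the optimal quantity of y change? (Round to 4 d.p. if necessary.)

MU_x ∝ x^(-1/3), MU_y ∝ y^(-1/3), so MRS = (y/x)^(1/3) = p_x/p_y.
Hence y/x = (p_x/p_y)^(1/(1/3)), i.e. raised to the 3 power.
With the ratio pinned down, the budget gives x* = M/(p_x + p_y·(y/x)) and y* = (y/x)·x*.
Numerically y/x = 0.093914, so x* = 310/(5 + 11·0.093914) = 51.3836 and y* = 0.093914·51.3836 = 4.8257.
At M' = 387.5: y* = 6.0321. Change: 6.0321 − 4.8257 = 1.2064.

Δy* = 1.2064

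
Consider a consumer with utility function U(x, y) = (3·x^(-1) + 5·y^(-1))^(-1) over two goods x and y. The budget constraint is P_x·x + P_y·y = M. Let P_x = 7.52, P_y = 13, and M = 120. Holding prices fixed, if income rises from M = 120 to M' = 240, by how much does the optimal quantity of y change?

Δy* = 5.8087

MU_x ∝ 3·x^(-2), MU_y ∝ 5·y^(-2), so MRS = (3/5)·(y/x)^(2) = P_x/P_y.
Hence y/x = ((5/3)·P_x/P_y)^(1/(2)), i.e. raised to the 0.5 power.
With the ratio pinned down, the budget gives x* = M/(P_x + P_y·(y/x)) and y* = (y/x)·x*.
Numerically y/x = 0.981887, so x* = 120/(7.52 + 13·0.981887) = 5.9158 and y* = 0.981887·5.9158 = 5.8087.
At M' = 240: y* = 11.6174. Change: 11.6174 − 5.8087 = 5.8087.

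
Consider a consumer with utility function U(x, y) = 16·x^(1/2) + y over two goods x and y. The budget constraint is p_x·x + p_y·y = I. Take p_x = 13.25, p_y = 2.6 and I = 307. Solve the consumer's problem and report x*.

MU_x = 8/√x, MU_y = 1. Tangency: 8/√x = p_x/p_y.
Thus x* = (8·p_y/p_x)² — independent of I — with the rest of income spent on y.
Plugging in: x* = (8·2.6/13.25)² = 2.4643.

x* = 2.4643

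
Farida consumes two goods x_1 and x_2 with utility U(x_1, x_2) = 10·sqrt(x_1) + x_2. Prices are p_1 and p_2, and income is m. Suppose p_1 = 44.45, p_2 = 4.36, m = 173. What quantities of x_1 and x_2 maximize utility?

MU_x_1 = 5/√x_1, MU_x_2 = 1. Tangency: 5/√x_1 = p_1/p_2.
Thus x_1* = (5·p_2/p_1)² — independent of m — with the rest of income spent on x_2.
Plugging in: x_1* = (5·4.36/44.45)² = 0.2405, x_2* = 37.2267.

x_1* = 0.2405, x_2* = 37.2267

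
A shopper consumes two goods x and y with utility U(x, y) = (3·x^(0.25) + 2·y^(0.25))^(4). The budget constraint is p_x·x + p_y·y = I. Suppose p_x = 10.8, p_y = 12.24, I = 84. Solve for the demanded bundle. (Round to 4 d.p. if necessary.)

Substitute y = (y/x)·x into the budget: x* = I/(p_x + p_y·(y/x)).
Numerically y/x = 0.492873, so x* = 84/(10.8 + 12.24·0.492873) = 4.9903 and y* = 0.492873·4.9903 = 2.4596.

x* = 4.9903, y* = 2.4596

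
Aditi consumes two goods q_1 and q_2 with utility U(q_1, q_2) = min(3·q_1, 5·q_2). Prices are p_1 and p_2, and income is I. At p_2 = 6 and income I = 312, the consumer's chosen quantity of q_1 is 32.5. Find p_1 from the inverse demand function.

Leontief preferences: the optimum is at the kink where q_1/5 = q_2/3, i.e. q_2 = (3/5)·q_1.
Budget: p_1·q_1 + p_2·(3/5)·q_1 = I, so (5·p_1 + 3·p_2)·q_1 = 5·I.
Demand: q_1*(p_1,p_2,I) = 5·I/(5·p_1 + 3·p_2), q_2* = 3·I/(5·p_1 + 3·p_2).
Set q_1* = 32.5 in the demand function and solve for p_1: p_1 = 6.

p_1 = 6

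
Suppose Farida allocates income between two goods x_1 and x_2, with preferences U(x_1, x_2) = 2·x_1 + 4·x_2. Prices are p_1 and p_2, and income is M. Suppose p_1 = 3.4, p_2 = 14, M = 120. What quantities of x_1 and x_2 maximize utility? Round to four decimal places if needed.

x_1* = 35.2941, x_2* = 0

Perfect substitutes: compare marginal utility per dollar. 2/p_1 vs 4/p_2 → 0.5882 vs 0.2857.
x_1 gives more utility per dollar, so spend all income on x_1: x_1* = M/p_1, x_2* = 0.
Numerically: x_1* = 35.2941, x_2* = 0.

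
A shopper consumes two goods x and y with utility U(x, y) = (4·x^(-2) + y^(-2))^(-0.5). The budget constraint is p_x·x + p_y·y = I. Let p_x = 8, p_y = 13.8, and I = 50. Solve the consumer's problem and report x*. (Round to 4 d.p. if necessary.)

x* = 3.279

Numerically y/x = 0.525271, so x* = 50/(8 + 13.8·0.525271) = 3.279.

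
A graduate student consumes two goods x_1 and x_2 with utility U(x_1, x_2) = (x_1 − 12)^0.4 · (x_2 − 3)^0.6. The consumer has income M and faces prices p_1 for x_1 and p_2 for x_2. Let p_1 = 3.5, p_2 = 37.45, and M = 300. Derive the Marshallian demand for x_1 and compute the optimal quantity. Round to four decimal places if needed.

x_1* = 28.6457

MRS = (2/3)·(x_2−3)/(x_1−12). Tangency with p_1/p_2 gives x_2−3 = (3/2)·(p_1/p_2)·(x_1−12).
Substituting into the budget: x_1* = 12 + 0.4·(M − 12·p_1 − 3·p_2)/p_1, and x_2* = 3 + 0.6·(…)/p_2.
Discretionary income = 300 − 12·3.5 − 3·37.45 = 145.65; x_1* = 12 + 0.4·145.65/3.5 = 28.6457.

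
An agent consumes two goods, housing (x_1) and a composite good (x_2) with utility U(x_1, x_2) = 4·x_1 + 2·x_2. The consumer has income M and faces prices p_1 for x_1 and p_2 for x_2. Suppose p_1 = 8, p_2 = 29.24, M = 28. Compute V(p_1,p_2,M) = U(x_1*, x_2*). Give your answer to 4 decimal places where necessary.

Numerically: x_1* = 3.5, x_2* = 0.
Utility at the optimum: U(3.5, 0) = 14.

V = 14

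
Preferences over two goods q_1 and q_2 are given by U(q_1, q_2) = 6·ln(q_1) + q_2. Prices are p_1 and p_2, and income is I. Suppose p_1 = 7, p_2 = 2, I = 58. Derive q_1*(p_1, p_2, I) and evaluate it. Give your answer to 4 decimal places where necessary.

Set MRS = p_1/p_2: (6/q_1)/1 = p_1/p_2.
So q_1*(p_1,p_2) = 6·p_2/p_1, independent of income; and q_2* = (I − 6·p_2)/p_2.
At the given prices: q_1* = 6·2/7 = 1.7143.

q_1* = 1.7143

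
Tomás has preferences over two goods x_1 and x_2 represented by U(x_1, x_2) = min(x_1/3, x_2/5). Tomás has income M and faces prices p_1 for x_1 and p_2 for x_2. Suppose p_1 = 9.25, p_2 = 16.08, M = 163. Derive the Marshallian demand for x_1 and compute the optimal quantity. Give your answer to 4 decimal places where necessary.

x_1* = 4.5215

With perfect complements, no substitution: consume in ratio x_1:x_2 = 3:5.
Budget: p_1·x_1 + p_2·(5/3)·x_1 = M, so (3·p_1 + 5·p_2)·x_1 = 3·M.
Demand: x_1*(p_1,p_2,M) = 3·M/(3·p_1 + 5·p_2), x_2* = 5·M/(3·p_1 + 5·p_2).
Here 3·9.25 + 5·16.08 = 108.15, giving x_1* = 4.5215.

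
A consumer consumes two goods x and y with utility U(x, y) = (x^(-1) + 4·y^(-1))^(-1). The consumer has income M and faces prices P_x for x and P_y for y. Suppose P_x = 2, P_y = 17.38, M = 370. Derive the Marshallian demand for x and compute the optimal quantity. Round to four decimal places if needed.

x* = 26.8281

MU_x ∝ x^(-2), MU_y ∝ 4·y^(-2), so MRS = (1/4)·(y/x)^(2) = P_x/P_y.
Solve for the ratio: y/x = [4·P_x/P_y]^(0.5).
Substitute y = (y/x)·x into the budget: x* = M/(P_x + P_y·(y/x)).
Numerically y/x = 0.678454, so x* = 370/(2 + 17.38·0.678454) = 26.8281.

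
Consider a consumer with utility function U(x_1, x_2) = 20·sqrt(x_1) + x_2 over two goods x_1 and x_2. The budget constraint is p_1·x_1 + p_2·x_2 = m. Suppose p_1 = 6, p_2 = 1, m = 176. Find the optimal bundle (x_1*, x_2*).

Utility is quasi-linear in x_2; the FOC for x_1 is 10/√x_1 = p_1/p_2.
Solve: √x_1 = 10·p_2/p_1, so x_1*(p_1,p_2) = (10·p_2/p_1)², and x_2* = (m − p_1·x_1*)/p_2.
Plugging in: x_1* = (10·1/6)² = 2.7778, x_2* = 159.3333.

x_1* = 2.7778, x_2* = 159.3333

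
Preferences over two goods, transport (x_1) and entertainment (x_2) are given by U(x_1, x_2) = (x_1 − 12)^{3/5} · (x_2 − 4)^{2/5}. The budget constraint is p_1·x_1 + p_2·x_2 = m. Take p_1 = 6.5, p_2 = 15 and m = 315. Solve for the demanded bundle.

Let x_1' = x_1−12, x_2' = x_2−4. MRS = (3/2)·x_2'/x_1' = p_1/p_2.
After buying the subsistence bundle (12, 4), a share 0.6 of the remaining income goes to x_1: x_1* = 12 + 0.6·(m − 12p_1 − 4p_2)/p_1.
Discretionary income = 315 − 12·6.5 − 4·15 = 177; x_1* = 12 + 0.6·177/6.5 = 28.3385; x_2* = 4 + 0.4·177/15 = 8.72.

x_1* = 28.3385, x_2* = 8.72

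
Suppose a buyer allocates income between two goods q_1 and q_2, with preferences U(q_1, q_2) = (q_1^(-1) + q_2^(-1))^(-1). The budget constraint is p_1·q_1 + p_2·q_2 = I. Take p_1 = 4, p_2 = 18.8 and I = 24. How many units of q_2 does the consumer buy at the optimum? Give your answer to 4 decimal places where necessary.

MRS = MU_q_1/MU_q_2 = (q_2/q_1)^(2). Set equal to p_1/p_2.
Hence q_2/q_1 = (p_1/p_2)^(1/(2)), i.e. raised to the 0.5 power.
With the ratio pinned down, the budget gives q_1* = I/(p_1 + p_2·(q_2/q_1)) and q_2* = (q_2/q_1)·q_1*.
Numerically q_2/q_1 = 0.461266, so q_1* = 24/(4 + 18.8·0.461266) = 1.894 and q_2* = 0.461266·1.894 = 0.8736.

q_2* = 0.8736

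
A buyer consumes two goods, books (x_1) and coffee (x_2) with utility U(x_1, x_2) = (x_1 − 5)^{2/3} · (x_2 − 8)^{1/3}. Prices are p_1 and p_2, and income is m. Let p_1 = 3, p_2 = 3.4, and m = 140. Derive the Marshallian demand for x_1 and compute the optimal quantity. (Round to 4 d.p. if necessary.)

MRS = 2·(x_2−8)/(x_1−5). Tangency with p_1/p_2 gives x_2−8 = (1/2)·(p_1/p_2)·(x_1−5).
After buying the subsistence bundle (5, 8), a share 2/3 of the remaining income goes to x_1: x_1* = 5 + 2/3·(m − 5p_1 − 8p_2)/p_1.
Discretionary income = 140 − 5·3 − 8·3.4 = 97.8; x_1* = 5 + 2/3·97.8/3 = 26.7333.

x_1* = 26.7333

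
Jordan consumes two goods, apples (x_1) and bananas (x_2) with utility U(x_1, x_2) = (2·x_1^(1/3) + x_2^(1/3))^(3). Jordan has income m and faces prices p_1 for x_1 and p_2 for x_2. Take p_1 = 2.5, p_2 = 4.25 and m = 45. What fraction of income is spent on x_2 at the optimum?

MU_x_1 ∝ 2·x_1^(-2/3), MU_x_2 ∝ x_2^(-2/3), so MRS = 2·(x_2/x_1)^(2/3) = p_1/p_2.
Solve for the ratio: x_2/x_1 = [(1/2)·p_1/p_2]^(1.5).
Substitute x_2 = (x_2/x_1)·x_1 into the budget: x_1* = m/(p_1 + p_2·(x_2/x_1)).
Numerically x_2/x_1 = 0.159508, so x_1* = 45/(2.5 + 4.25·0.159508) = 14.1603 and x_2* = 0.159508·14.1603 = 2.2587.
Expenditure on x_2: 4.25·2.2587 = 9.5993; share = 0.2133.

share on x_2 = 0.2133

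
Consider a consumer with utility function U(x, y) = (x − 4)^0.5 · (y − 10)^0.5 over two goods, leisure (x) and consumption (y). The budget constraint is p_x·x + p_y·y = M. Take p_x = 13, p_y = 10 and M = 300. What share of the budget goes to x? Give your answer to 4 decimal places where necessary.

share on x = 0.42

This is Cobb-Douglas in (x−4, y−10): tangency gives 0.5·p_y·(y−10) = 0.5·p_x·(x−4).
Substituting into the budget: x* = 4 + 0.5·(M − 4·p_x − 10·p_y)/p_x, and y* = 10 + 0.5·(…)/p_y.
Discretionary income = 300 − 4·13 − 10·10 = 148; x* = 4 + 0.5·148/13 = 9.6923; y* = 10 + 0.5·148/10 = 17.4.
Expenditure on x: 13·9.6923 = 126; share = 0.42.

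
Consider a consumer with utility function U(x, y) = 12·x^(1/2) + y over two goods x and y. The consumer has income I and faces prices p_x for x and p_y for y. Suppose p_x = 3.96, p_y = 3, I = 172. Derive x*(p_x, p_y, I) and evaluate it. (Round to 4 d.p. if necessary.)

Utility is quasi-linear in y; the FOC for x is 6/√x = p_x/p_y.
Solve: √x = 6·p_y/p_x, so x*(p_x,p_y) = (6·p_y/p_x)², and y* = (I − p_x·x*)/p_y.
Plugging in: x* = (6·3/3.96)² = 20.6612.

x* = 20.6612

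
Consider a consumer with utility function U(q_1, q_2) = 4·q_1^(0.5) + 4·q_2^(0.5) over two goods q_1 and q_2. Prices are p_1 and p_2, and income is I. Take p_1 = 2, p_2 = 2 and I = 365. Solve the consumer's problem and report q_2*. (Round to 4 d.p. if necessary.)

From the CES first-order condition, (q_2/q_1)^(0.5) = p_1/p_2.
Solve for the ratio: q_2/q_1 = [p_1/p_2]^(2).
Substitute q_2 = (q_2/q_1)·q_1 into the budget: q_1* = I/(p_1 + p_2·(q_2/q_1)).
Numerically q_2/q_1 = 1, so q_1* = 365/(2 + 2·1) = 91.25 and q_2* = 1·91.25 = 91.25.

q_2* = 91.25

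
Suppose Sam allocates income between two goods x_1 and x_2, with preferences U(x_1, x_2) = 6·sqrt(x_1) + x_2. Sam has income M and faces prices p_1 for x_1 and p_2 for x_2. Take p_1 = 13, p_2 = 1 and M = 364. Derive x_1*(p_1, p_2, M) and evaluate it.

Solve: √x_1 = 3·p_2/p_1, so x_1*(p_1,p_2) = (3·p_2/p_1)², and x_2* = (M − p_1·x_1*)/p_2.
Plugging in: x_1* = (3·1/13)² = 0.0533.

x_1* = 0.0533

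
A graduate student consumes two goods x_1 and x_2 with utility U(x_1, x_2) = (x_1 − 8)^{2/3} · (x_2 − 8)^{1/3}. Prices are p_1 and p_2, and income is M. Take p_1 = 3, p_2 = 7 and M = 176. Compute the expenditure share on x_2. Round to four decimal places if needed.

share on x_2 = 0.5

MRS = 2·(x_2−8)/(x_1−8). Tangency with p_1/p_2 gives x_2−8 = (1/2)·(p_1/p_2)·(x_1−8).
After buying the subsistence bundle (8, 8), a share 2/3 of the remaining income goes to x_1: x_1* = 8 + 2/3·(M − 8p_1 − 8p_2)/p_1.
Discretionary income = 176 − 8·3 − 8·7 = 96; x_1* = 8 + 2/3·96/3 = 29.3333; x_2* = 8 + 1/3·96/7 = 12.5714.
Expenditure on x_2: 7·12.5714 = 88; share = 0.5.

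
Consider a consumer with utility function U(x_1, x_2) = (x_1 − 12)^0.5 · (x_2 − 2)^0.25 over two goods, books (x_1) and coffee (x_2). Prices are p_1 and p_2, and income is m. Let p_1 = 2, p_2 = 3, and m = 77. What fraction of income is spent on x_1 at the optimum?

share on x_1 = 0.7186

This is Cobb-Douglas in (x_1−12, x_2−2): tangency gives 0.5·p_2·(x_2−2) = 0.25·p_1·(x_1−12).
After buying the subsistence bundle (12, 2), a share 2/3 of the remaining income goes to x_1: x_1* = 12 + 2/3·(m − 12p_1 − 2p_2)/p_1.
Discretionary income = 77 − 12·2 − 2·3 = 47; x_1* = 12 + 2/3·47/2 = 27.6667; x_2* = 2 + 1/3·47/3 = 7.2222.
Expenditure on x_1: 2·27.6667 = 55.3333; share = 0.7186.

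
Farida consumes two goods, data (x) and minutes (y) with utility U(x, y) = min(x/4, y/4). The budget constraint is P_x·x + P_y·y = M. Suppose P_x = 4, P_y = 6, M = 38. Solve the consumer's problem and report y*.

With perfect complements, no substitution: consume in ratio x:y = 4:4.
Budget: P_x·x + P_y·x = M, so (4·P_x + 4·P_y)·x = 4·M.
Demand: x*(P_x,P_y,M) = 4·M/(4·P_x + 4·P_y), y* = 4·M/(4·P_x + 4·P_y).
Here 4·4 + 4·6 = 40, giving y* = 3.8.

y* = 3.8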